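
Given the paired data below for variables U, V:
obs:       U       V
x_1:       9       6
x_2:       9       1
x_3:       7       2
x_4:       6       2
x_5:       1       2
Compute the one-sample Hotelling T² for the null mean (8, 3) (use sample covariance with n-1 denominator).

Step 1 — sample mean vector:
  mean(U) = (9 + 9 + 7 + 6 + 1) / 5 = 32/5 = 6.4
  mean(V) = (6 + 1 + 2 + 2 + 2) / 5 = 13/5 = 2.6
  x̄ = (6.4, 2.6),  deviation x̄ - mu_0 = (6.4, 2.6) - (8, 3) = (-1.6, -0.4).

Step 2 — sample covariance matrix, S[i,j] = (1/(n-1)) · Σ_k (x_{k,i} - mean_i) · (x_{k,j} - mean_j), divisor n-1 = 4:
  S[U,U] = ((2.6)·(2.6) + (2.6)·(2.6) + (0.6)·(0.6) + (-0.4)·(-0.4) + (-5.4)·(-5.4)) / 4 = 43.2/4 = 10.8
  S[U,V] = ((2.6)·(3.4) + (2.6)·(-1.6) + (0.6)·(-0.6) + (-0.4)·(-0.6) + (-5.4)·(-0.6)) / 4 = 7.8/4 = 1.95
  S[V,V] = ((3.4)·(3.4) + (-1.6)·(-1.6) + (-0.6)·(-0.6) + (-0.6)·(-0.6) + (-0.6)·(-0.6)) / 4 = 15.2/4 = 3.8
  S = [[10.8, 1.95],
 [1.95, 3.8]].

Step 3 — invert S. det(S) = 10.8·3.8 - (1.95)² = 37.2375.
  S^{-1} = (1/det) · [[d, -b], [-b, a]] = [[0.102, -0.0524],
 [-0.0524, 0.29]].

Step 4 — quadratic form (x̄ - mu_0)^T · S^{-1} · (x̄ - mu_0):
  S^{-1} · (x̄ - mu_0) = (-0.1423, -0.0322),
  (x̄ - mu_0)^T · [...] = (-1.6)·(-0.1423) + (-0.4)·(-0.0322) = 0.2406.

Step 5 — scale by n: T² = 5 · 0.2406 = 1.2031.

T² ≈ 1.2031


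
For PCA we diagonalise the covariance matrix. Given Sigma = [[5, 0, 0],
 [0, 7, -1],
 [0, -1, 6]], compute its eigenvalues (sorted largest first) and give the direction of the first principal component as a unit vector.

Step 1 — characteristic polynomial p(λ) = det(λI - Sigma) = λ³ - tr·λ² + c_1·λ - det, where tr = trace, c_1 = sum of the principal 2×2 minors, det = det(Sigma):
  tr = 5 + 7 + 6 = 18,
  c_1 = (5·7 - (0)²) + (5·6 - (0)²) + (7·6 - (-1)²) = 35 + 30 + 41 = 106,
  det = 5·(7·6 - (-1)²) - (0)·((0)·6 - (-1)·(0)) + (0)·((0)·(-1) - 7·(0)) = 5·(41) - (0)·(0) + (0)·(0) = 205.
  So p(λ) = λ³ - 18λ² + 106λ - 205.
Step 2 — look for an integer root (rational root theorem: any rational root is an integer divisor of 205). Testing λ = 5:
  p(5) = 125 - 450 + 530 - 205 = 0  ✓
  Dividing out (λ - 5): p(λ) = (λ - 5)(λ² - 13λ + 41).
Step 3 — remaining eigenvalues from the quadratic λ² - 13λ + 41 = 0:
  Δ = 13² - 4·41 = 169 - 164 = 5,  λ = (13 ± √5)/2 = (13 ± 2.2361)/2 ≈ 7.618 or 5.382.
  Sorted: λ_1 = 7.618,  λ_2 = 5.382,  λ_3 = 5  (check: sum = 18 = tr ✓).

Step 4 — unit eigenvector for λ_1 ≈ 7.618: v spans the null space of (Sigma - λ_1 I), whose rows are
  r_1 = (-2.618, 0, 0),  r_2 = (0, -0.618, -1),  r_3 = (0, -1, -1.618).
  v is orthogonal to every row, so take v ∝ r_1 × r_2 = ((0)·(-1) - (0)·(-0.618), (0)·(0) - (-2.618)·(-1), (-2.618)·(-0.618) - (0)·(0)) ≈ (0, -2.618, 1.618).
  Rescale (multiply by -1 so the first nonzero entry is positive): u = (0, 2.618, -1.618).
  ||u|| = √((0)² + (2.618)² + (-1.618)²) = √(9.4721) ≈ 3.0777,  v_1 = u/||u|| ≈ (0, 0.8507, -0.5257) (||v_1|| = 1).

λ_1 = 7.618,  λ_2 = 5.382,  λ_3 = 5;  v_1 ≈ (0, 0.8507, -0.5257)


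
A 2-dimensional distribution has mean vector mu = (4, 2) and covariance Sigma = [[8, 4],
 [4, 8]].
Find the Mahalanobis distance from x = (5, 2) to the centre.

Step 1 — centre the observation: (x - mu) = (1, 0).

Step 2 — invert Sigma. det(Sigma) = 8·8 - (4)² = 48.
  Sigma^{-1} = (1/det) · [[d, -b], [-b, a]] = [[0.1667, -0.0833],
 [-0.0833, 0.1667]].

Step 3 — form the quadratic (x - mu)^T · Sigma^{-1} · (x - mu):
  Sigma^{-1} · (x - mu) = (0.1667, -0.0833).
  (x - mu)^T · [Sigma^{-1} · (x - mu)] = (1)·(0.1667) + (0)·(-0.0833) = 0.1667.

Step 4 — take square root: d = √(0.1667) ≈ 0.4082.

d(x, mu) = √(0.1667) ≈ 0.4082


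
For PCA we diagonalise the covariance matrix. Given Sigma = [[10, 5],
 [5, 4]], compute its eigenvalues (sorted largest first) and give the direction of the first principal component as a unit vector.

Step 1 — characteristic polynomial of 2×2 Sigma:
  det(Sigma - λI) = λ² - trace · λ + det = 0.
  trace = 10 + 4 = 14, det = 10·4 - (5)² = 15.
Step 2 — discriminant:
  Δ = trace² - 4·det = 196 - 60 = 136.
Step 3 — eigenvalues:
  λ = (trace ± √Δ)/2 = (14 ± 11.6619)/2,
  λ_1 = 12.831,  λ_2 = 1.169.

Step 4 — unit eigenvector for λ_1: solve (Sigma - λ_1 I)v = 0. First row:
  (10 - 12.831)·v_x + (5)·v_y = 0, i.e. (-2.831)·v_x + (5)·v_y = 0,
  so v ∝ (b, λ_1 - a) = (5, 2.831) = u.
  ||u|| = √((5)² + (2.831)²) = √(33.0143) ≈ 5.7458,
  v_1 = u/||u|| ≈ (0.8702, 0.4927) (||v_1|| = 1).

λ_1 = 12.831,  λ_2 = 1.169;  v_1 ≈ (0.8702, 0.4927)


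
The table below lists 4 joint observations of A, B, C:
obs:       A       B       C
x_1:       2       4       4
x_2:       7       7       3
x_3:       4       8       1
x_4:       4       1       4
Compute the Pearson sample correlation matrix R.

Step 1 — column means:
  mean(A) = (2 + 7 + 4 + 4) / 4 = 17/4 = 4.25
  mean(B) = (4 + 7 + 8 + 1) / 4 = 20/4 = 5
  mean(C) = (4 + 3 + 1 + 4) / 4 = 12/4 = 3

Step 2 — sample variances and covariances s[i,j] = (1/(n-1)) · Σ_k (x_{k,i} - mean_i) · (x_{k,j} - mean_j), with n-1 = 3:
  s[A,A] = ((-2.25)·(-2.25) + (2.75)·(2.75) + (-0.25)·(-0.25) + (-0.25)·(-0.25)) / 3 = 12.75/3 = 4.25
  s[A,B] = ((-2.25)·(-1) + (2.75)·(2) + (-0.25)·(3) + (-0.25)·(-4)) / 3 = 8/3 = 2.6667
  s[A,C] = ((-2.25)·(1) + (2.75)·(0) + (-0.25)·(-2) + (-0.25)·(1)) / 3 = -2/3 = -0.6667
  s[B,B] = ((-1)·(-1) + (2)·(2) + (3)·(3) + (-4)·(-4)) / 3 = 30/3 = 10
  s[B,C] = ((-1)·(1) + (2)·(0) + (3)·(-2) + (-4)·(1)) / 3 = -11/3 = -3.6667
  s[C,C] = ((1)·(1) + (0)·(0) + (-2)·(-2) + (1)·(1)) / 3 = 6/3 = 2
  Sample standard deviations s_i = √(s[i,i]):
  s(A) = √(4.25) = 2.0616
  s(B) = √(10) = 3.1623
  s(C) = √(2) = 1.4142

Step 3 — r_{ij} = s_{ij} / (s_i · s_j):
  r[A,A] = 1 (diagonal).
  r[A,B] = 2.6667 / (2.0616 · 3.1623) = 2.6667 / 6.5192 = 0.409
  r[A,C] = -0.6667 / (2.0616 · 1.4142) = -0.6667 / 2.9155 = -0.2287
  r[B,B] = 1 (diagonal).
  r[B,C] = -3.6667 / (3.1623 · 1.4142) = -3.6667 / 4.4721 = -0.8199
  r[C,C] = 1 (diagonal).

R is symmetric with unit diagonal. Assembling:

R = [[1, 0.409, -0.2287],
 [0.409, 1, -0.8199],
 [-0.2287, -0.8199, 1]]


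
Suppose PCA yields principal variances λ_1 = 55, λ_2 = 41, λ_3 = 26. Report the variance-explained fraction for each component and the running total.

Step 1 — total variance = trace(Sigma) = Σ λ_i = 55 + 41 + 26 = 122.

Step 2 — fraction explained by component i = λ_i / Σ λ:
  PC1: 55/122 = 0.4508
  PC2: 41/122 = 0.3361
  PC3: 26/122 = 0.2131

Step 3 — cumulative fraction after k components = (λ_1 + ... + λ_k) / Σ λ:
  k = 1: 55/122 = 0.4508
  k = 2: (55 + 41)/122 = 96/122 = 0.7869
  k = 3: (55 + 41 + 26)/122 = 122/122 = 1

Summary (fraction, with percent):

explained: PC1 0.4508 (45.08%), PC2 0.3361 (33.61%), PC3 0.2131 (21.31%);  cumulative: 0.4508, 0.7869, 1


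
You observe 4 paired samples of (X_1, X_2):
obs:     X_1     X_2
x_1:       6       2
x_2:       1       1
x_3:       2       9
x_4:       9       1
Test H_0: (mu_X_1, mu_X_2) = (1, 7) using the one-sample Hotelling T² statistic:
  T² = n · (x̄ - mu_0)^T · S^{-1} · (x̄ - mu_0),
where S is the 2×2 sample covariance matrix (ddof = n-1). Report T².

Step 1 — sample mean vector:
  mean(X_1) = (6 + 1 + 2 + 9) / 4 = 18/4 = 4.5
  mean(X_2) = (2 + 1 + 9 + 1) / 4 = 13/4 = 3.25
  x̄ = (4.5, 3.25),  deviation x̄ - mu_0 = (4.5, 3.25) - (1, 7) = (3.5, -3.75).

Step 2 — sample covariance matrix, S[i,j] = (1/(n-1)) · Σ_k (x_{k,i} - mean_i) · (x_{k,j} - mean_j), divisor n-1 = 3:
  S[X_1,X_1] = ((1.5)·(1.5) + (-3.5)·(-3.5) + (-2.5)·(-2.5) + (4.5)·(4.5)) / 3 = 41/3 = 13.6667
  S[X_1,X_2] = ((1.5)·(-1.25) + (-3.5)·(-2.25) + (-2.5)·(5.75) + (4.5)·(-2.25)) / 3 = -18.5/3 = -6.1667
  S[X_2,X_2] = ((-1.25)·(-1.25) + (-2.25)·(-2.25) + (5.75)·(5.75) + (-2.25)·(-2.25)) / 3 = 44.75/3 = 14.9167
  S = [[13.6667, -6.1667],
 [-6.1667, 14.9167]].

Step 3 — invert S. det(S) = 13.6667·14.9167 - (-6.1667)² = 165.8333.
  S^{-1} = (1/det) · [[d, -b], [-b, a]] = [[0.0899, 0.0372],
 [0.0372, 0.0824]].

Step 4 — quadratic form (x̄ - mu_0)^T · S^{-1} · (x̄ - mu_0):
  S^{-1} · (x̄ - mu_0) = (0.1754, -0.1789),
  (x̄ - mu_0)^T · [...] = (3.5)·(0.1754) + (-3.75)·(-0.1789) = 1.2847.

Step 5 — scale by n: T² = 4 · 1.2847 = 5.1387.

T² ≈ 5.1387


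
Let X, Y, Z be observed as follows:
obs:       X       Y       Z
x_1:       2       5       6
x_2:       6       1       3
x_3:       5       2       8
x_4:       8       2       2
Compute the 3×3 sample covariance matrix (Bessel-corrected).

Step 1 — column means:
  mean(X) = (2 + 6 + 5 + 8) / 4 = 21/4 = 5.25
  mean(Y) = (5 + 1 + 2 + 2) / 4 = 10/4 = 2.5
  mean(Z) = (6 + 3 + 8 + 2) / 4 = 19/4 = 4.75

Step 2 — sample covariance S[i,j] = (1/(n-1)) · Σ_k (x_{k,i} - mean_i) · (x_{k,j} - mean_j), with n-1 = 3.
  S[X,X] = ((-3.25)·(-3.25) + (0.75)·(0.75) + (-0.25)·(-0.25) + (2.75)·(2.75)) / 3 = 18.75/3 = 6.25
  S[X,Y] = ((-3.25)·(2.5) + (0.75)·(-1.5) + (-0.25)·(-0.5) + (2.75)·(-0.5)) / 3 = -10.5/3 = -3.5
  S[X,Z] = ((-3.25)·(1.25) + (0.75)·(-1.75) + (-0.25)·(3.25) + (2.75)·(-2.75)) / 3 = -13.75/3 = -4.5833
  S[Y,Y] = ((2.5)·(2.5) + (-1.5)·(-1.5) + (-0.5)·(-0.5) + (-0.5)·(-0.5)) / 3 = 9/3 = 3
  S[Y,Z] = ((2.5)·(1.25) + (-1.5)·(-1.75) + (-0.5)·(3.25) + (-0.5)·(-2.75)) / 3 = 5.5/3 = 1.8333
  S[Z,Z] = ((1.25)·(1.25) + (-1.75)·(-1.75) + (3.25)·(3.25) + (-2.75)·(-2.75)) / 3 = 22.75/3 = 7.5833

S is symmetric (S[j,i] = S[i,j]). Assembling:

S = [[6.25, -3.5, -4.5833],
 [-3.5, 3, 1.8333],
 [-4.5833, 1.8333, 7.5833]]


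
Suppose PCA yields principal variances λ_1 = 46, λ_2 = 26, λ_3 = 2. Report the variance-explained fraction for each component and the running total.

Step 1 — total variance = trace(Sigma) = Σ λ_i = 46 + 26 + 2 = 74.

Step 2 — fraction explained by component i = λ_i / Σ λ:
  PC1: 46/74 = 0.6216
  PC2: 26/74 = 0.3514
  PC3: 2/74 = 0.027

Step 3 — cumulative fraction after k components = (λ_1 + ... + λ_k) / Σ λ:
  k = 1: 46/74 = 0.6216
  k = 2: (46 + 26)/74 = 72/74 = 0.973
  k = 3: (46 + 26 + 2)/74 = 74/74 = 1

Summary (fraction, with percent):

explained: PC1 0.6216 (62.16%), PC2 0.3514 (35.14%), PC3 0.027 (2.7%);  cumulative: 0.6216, 0.973, 1


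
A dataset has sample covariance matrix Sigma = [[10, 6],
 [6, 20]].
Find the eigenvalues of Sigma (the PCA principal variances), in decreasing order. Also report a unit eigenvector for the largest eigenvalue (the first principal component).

Step 1 — characteristic polynomial of 2×2 Sigma:
  det(Sigma - λI) = λ² - trace · λ + det = 0.
  trace = 10 + 20 = 30, det = 10·20 - (6)² = 164.
Step 2 — discriminant:
  Δ = trace² - 4·det = 900 - 656 = 244.
Step 3 — eigenvalues:
  λ = (trace ± √Δ)/2 = (30 ± 15.6205)/2,
  λ_1 = 22.8102,  λ_2 = 7.1898.

Step 4 — unit eigenvector for λ_1: solve (Sigma - λ_1 I)v = 0. First row:
  (10 - 22.8102)·v_x + (6)·v_y = 0, i.e. (-12.8102)·v_x + (6)·v_y = 0,
  so v ∝ (b, λ_1 - a) = (6, 12.8102) = u.
  ||u|| = √((6)² + (12.8102)²) = √(200.1025) ≈ 14.1458,
  v_1 = u/||u|| ≈ (0.4242, 0.9056) (||v_1|| = 1).

λ_1 = 22.8102,  λ_2 = 7.1898;  v_1 ≈ (0.4242, 0.9056)


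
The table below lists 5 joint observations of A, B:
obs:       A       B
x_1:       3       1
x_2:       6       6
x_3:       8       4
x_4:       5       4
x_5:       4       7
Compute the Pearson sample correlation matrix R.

Step 1 — column means:
  mean(A) = (3 + 6 + 8 + 5 + 4) / 5 = 26/5 = 5.2
  mean(B) = (1 + 6 + 4 + 4 + 7) / 5 = 22/5 = 4.4

Step 2 — sample variances and covariances s[i,j] = (1/(n-1)) · Σ_k (x_{k,i} - mean_i) · (x_{k,j} - mean_j), with n-1 = 4:
  s[A,A] = ((-2.2)·(-2.2) + (0.8)·(0.8) + (2.8)·(2.8) + (-0.2)·(-0.2) + (-1.2)·(-1.2)) / 4 = 14.8/4 = 3.7
  s[A,B] = ((-2.2)·(-3.4) + (0.8)·(1.6) + (2.8)·(-0.4) + (-0.2)·(-0.4) + (-1.2)·(2.6)) / 4 = 4.6/4 = 1.15
  s[B,B] = ((-3.4)·(-3.4) + (1.6)·(1.6) + (-0.4)·(-0.4) + (-0.4)·(-0.4) + (2.6)·(2.6)) / 4 = 21.2/4 = 5.3
  Sample standard deviations s_i = √(s[i,i]):
  s(A) = √(3.7) = 1.9235
  s(B) = √(5.3) = 2.3022

Step 3 — r_{ij} = s_{ij} / (s_i · s_j):
  r[A,A] = 1 (diagonal).
  r[A,B] = 1.15 / (1.9235 · 2.3022) = 1.15 / 4.4283 = 0.2597
  r[B,B] = 1 (diagonal).

R is symmetric with unit diagonal. Assembling:

R = [[1, 0.2597],
 [0.2597, 1]]


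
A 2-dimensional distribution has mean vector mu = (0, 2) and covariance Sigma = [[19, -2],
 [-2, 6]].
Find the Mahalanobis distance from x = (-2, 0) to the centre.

Step 1 — centre the observation: (x - mu) = (-2, -2).

Step 2 — invert Sigma. det(Sigma) = 19·6 - (-2)² = 110.
  Sigma^{-1} = (1/det) · [[d, -b], [-b, a]] = [[0.0545, 0.0182],
 [0.0182, 0.1727]].

Step 3 — form the quadratic (x - mu)^T · Sigma^{-1} · (x - mu):
  Sigma^{-1} · (x - mu) = (-0.1455, -0.3818).
  (x - mu)^T · [Sigma^{-1} · (x - mu)] = (-2)·(-0.1455) + (-2)·(-0.3818) = 1.0545.

Step 4 — take square root: d = √(1.0545) ≈ 1.0269.

d(x, mu) = √(1.0545) ≈ 1.0269


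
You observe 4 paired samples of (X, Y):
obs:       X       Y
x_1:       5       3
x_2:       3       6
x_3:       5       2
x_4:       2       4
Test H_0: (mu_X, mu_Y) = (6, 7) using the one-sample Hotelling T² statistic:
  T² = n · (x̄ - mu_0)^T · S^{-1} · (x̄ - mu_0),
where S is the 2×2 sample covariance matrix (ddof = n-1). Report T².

Step 1 — sample mean vector:
  mean(X) = (5 + 3 + 5 + 2) / 4 = 15/4 = 3.75
  mean(Y) = (3 + 6 + 2 + 4) / 4 = 15/4 = 3.75
  x̄ = (3.75, 3.75),  deviation x̄ - mu_0 = (3.75, 3.75) - (6, 7) = (-2.25, -3.25).

Step 2 — sample covariance matrix, S[i,j] = (1/(n-1)) · Σ_k (x_{k,i} - mean_i) · (x_{k,j} - mean_j), divisor n-1 = 3:
  S[X,X] = ((1.25)·(1.25) + (-0.75)·(-0.75) + (1.25)·(1.25) + (-1.75)·(-1.75)) / 3 = 6.75/3 = 2.25
  S[X,Y] = ((1.25)·(-0.75) + (-0.75)·(2.25) + (1.25)·(-1.75) + (-1.75)·(0.25)) / 3 = -5.25/3 = -1.75
  S[Y,Y] = ((-0.75)·(-0.75) + (2.25)·(2.25) + (-1.75)·(-1.75) + (0.25)·(0.25)) / 3 = 8.75/3 = 2.9167
  S = [[2.25, -1.75],
 [-1.75, 2.9167]].

Step 3 — invert S. det(S) = 2.25·2.9167 - (-1.75)² = 3.5.
  S^{-1} = (1/det) · [[d, -b], [-b, a]] = [[0.8333, 0.5],
 [0.5, 0.6429]].

Step 4 — quadratic form (x̄ - mu_0)^T · S^{-1} · (x̄ - mu_0):
  S^{-1} · (x̄ - mu_0) = (-3.5, -3.2143),
  (x̄ - mu_0)^T · [...] = (-2.25)·(-3.5) + (-3.25)·(-3.2143) = 18.3214.

Step 5 — scale by n: T² = 4 · 18.3214 = 73.2857.

T² ≈ 73.2857


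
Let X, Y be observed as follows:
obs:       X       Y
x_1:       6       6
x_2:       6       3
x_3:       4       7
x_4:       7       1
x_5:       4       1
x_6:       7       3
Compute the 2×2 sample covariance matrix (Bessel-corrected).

Step 1 — column means:
  mean(X) = (6 + 6 + 4 + 7 + 4 + 7) / 6 = 34/6 = 5.6667
  mean(Y) = (6 + 3 + 7 + 1 + 1 + 3) / 6 = 21/6 = 3.5

Step 2 — sample covariance S[i,j] = (1/(n-1)) · Σ_k (x_{k,i} - mean_i) · (x_{k,j} - mean_j), with n-1 = 5.
  S[X,X] = ((0.3333)·(0.3333) + (0.3333)·(0.3333) + (-1.6667)·(-1.6667) + (1.3333)·(1.3333) + (-1.6667)·(-1.6667) + (1.3333)·(1.3333)) / 5 = 9.3333/5 = 1.8667
  S[X,Y] = ((0.3333)·(2.5) + (0.3333)·(-0.5) + (-1.6667)·(3.5) + (1.3333)·(-2.5) + (-1.6667)·(-2.5) + (1.3333)·(-0.5)) / 5 = -5/5 = -1
  S[Y,Y] = ((2.5)·(2.5) + (-0.5)·(-0.5) + (3.5)·(3.5) + (-2.5)·(-2.5) + (-2.5)·(-2.5) + (-0.5)·(-0.5)) / 5 = 31.5/5 = 6.3

S is symmetric (S[j,i] = S[i,j]). Assembling:

S = [[1.8667, -1],
 [-1, 6.3]]


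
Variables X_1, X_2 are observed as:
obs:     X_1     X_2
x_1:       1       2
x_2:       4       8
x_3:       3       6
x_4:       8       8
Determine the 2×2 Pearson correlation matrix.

Step 1 — column means:
  mean(X_1) = (1 + 4 + 3 + 8) / 4 = 16/4 = 4
  mean(X_2) = (2 + 8 + 6 + 8) / 4 = 24/4 = 6

Step 2 — sample variances and covariances s[i,j] = (1/(n-1)) · Σ_k (x_{k,i} - mean_i) · (x_{k,j} - mean_j), with n-1 = 3:
  s[X_1,X_1] = ((-3)·(-3) + (0)·(0) + (-1)·(-1) + (4)·(4)) / 3 = 26/3 = 8.6667
  s[X_1,X_2] = ((-3)·(-4) + (0)·(2) + (-1)·(0) + (4)·(2)) / 3 = 20/3 = 6.6667
  s[X_2,X_2] = ((-4)·(-4) + (2)·(2) + (0)·(0) + (2)·(2)) / 3 = 24/3 = 8
  Sample standard deviations s_i = √(s[i,i]):
  s(X_1) = √(8.6667) = 2.9439
  s(X_2) = √(8) = 2.8284

Step 3 — r_{ij} = s_{ij} / (s_i · s_j):
  r[X_1,X_1] = 1 (diagonal).
  r[X_1,X_2] = 6.6667 / (2.9439 · 2.8284) = 6.6667 / 8.3267 = 0.8006
  r[X_2,X_2] = 1 (diagonal).

R is symmetric with unit diagonal. Assembling:

R = [[1, 0.8006],
 [0.8006, 1]]


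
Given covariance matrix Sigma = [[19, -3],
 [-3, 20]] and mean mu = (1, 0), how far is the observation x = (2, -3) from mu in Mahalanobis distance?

Step 1 — centre the observation: (x - mu) = (1, -3).

Step 2 — invert Sigma. det(Sigma) = 19·20 - (-3)² = 371.
  Sigma^{-1} = (1/det) · [[d, -b], [-b, a]] = [[0.0539, 0.0081],
 [0.0081, 0.0512]].

Step 3 — form the quadratic (x - mu)^T · Sigma^{-1} · (x - mu):
  Sigma^{-1} · (x - mu) = (0.0296, -0.1456).
  (x - mu)^T · [Sigma^{-1} · (x - mu)] = (1)·(0.0296) + (-3)·(-0.1456) = 0.4663.

Step 4 — take square root: d = √(0.4663) ≈ 0.6829.

d(x, mu) = √(0.4663) ≈ 0.6829


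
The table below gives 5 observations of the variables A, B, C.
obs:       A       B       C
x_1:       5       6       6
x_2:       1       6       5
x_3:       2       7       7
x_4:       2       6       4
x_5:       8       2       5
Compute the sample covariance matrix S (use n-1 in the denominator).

Step 1 — column means:
  mean(A) = (5 + 1 + 2 + 2 + 8) / 5 = 18/5 = 3.6
  mean(B) = (6 + 6 + 7 + 6 + 2) / 5 = 27/5 = 5.4
  mean(C) = (6 + 5 + 7 + 4 + 5) / 5 = 27/5 = 5.4

Step 2 — sample covariance S[i,j] = (1/(n-1)) · Σ_k (x_{k,i} - mean_i) · (x_{k,j} - mean_j), with n-1 = 4.
  S[A,A] = ((1.4)·(1.4) + (-2.6)·(-2.6) + (-1.6)·(-1.6) + (-1.6)·(-1.6) + (4.4)·(4.4)) / 4 = 33.2/4 = 8.3
  S[A,B] = ((1.4)·(0.6) + (-2.6)·(0.6) + (-1.6)·(1.6) + (-1.6)·(0.6) + (4.4)·(-3.4)) / 4 = -19.2/4 = -4.8
  S[A,C] = ((1.4)·(0.6) + (-2.6)·(-0.4) + (-1.6)·(1.6) + (-1.6)·(-1.4) + (4.4)·(-0.4)) / 4 = -0.2/4 = -0.05
  S[B,B] = ((0.6)·(0.6) + (0.6)·(0.6) + (1.6)·(1.6) + (0.6)·(0.6) + (-3.4)·(-3.4)) / 4 = 15.2/4 = 3.8
  S[B,C] = ((0.6)·(0.6) + (0.6)·(-0.4) + (1.6)·(1.6) + (0.6)·(-1.4) + (-3.4)·(-0.4)) / 4 = 3.2/4 = 0.8
  S[C,C] = ((0.6)·(0.6) + (-0.4)·(-0.4) + (1.6)·(1.6) + (-1.4)·(-1.4) + (-0.4)·(-0.4)) / 4 = 5.2/4 = 1.3

S is symmetric (S[j,i] = S[i,j]). Assembling:

S = [[8.3, -4.8, -0.05],
 [-4.8, 3.8, 0.8],
 [-0.05, 0.8, 1.3]]


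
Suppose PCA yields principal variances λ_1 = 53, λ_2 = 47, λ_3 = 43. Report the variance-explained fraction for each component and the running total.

Step 1 — total variance = trace(Sigma) = Σ λ_i = 53 + 47 + 43 = 143.

Step 2 — fraction explained by component i = λ_i / Σ λ:
  PC1: 53/143 = 0.3706
  PC2: 47/143 = 0.3287
  PC3: 43/143 = 0.3007

Step 3 — cumulative fraction after k components = (λ_1 + ... + λ_k) / Σ λ:
  k = 1: 53/143 = 0.3706
  k = 2: (53 + 47)/143 = 100/143 = 0.6993
  k = 3: (53 + 47 + 43)/143 = 143/143 = 1

Summary (fraction, with percent):

explained: PC1 0.3706 (37.06%), PC2 0.3287 (32.87%), PC3 0.3007 (30.07%);  cumulative: 0.3706, 0.6993, 1


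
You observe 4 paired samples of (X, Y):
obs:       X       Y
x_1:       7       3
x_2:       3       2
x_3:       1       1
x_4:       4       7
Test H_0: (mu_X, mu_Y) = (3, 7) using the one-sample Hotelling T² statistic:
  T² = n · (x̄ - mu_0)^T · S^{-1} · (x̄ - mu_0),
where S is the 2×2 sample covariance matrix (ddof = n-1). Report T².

Step 1 — sample mean vector:
  mean(X) = (7 + 3 + 1 + 4) / 4 = 15/4 = 3.75
  mean(Y) = (3 + 2 + 1 + 7) / 4 = 13/4 = 3.25
  x̄ = (3.75, 3.25),  deviation x̄ - mu_0 = (3.75, 3.25) - (3, 7) = (0.75, -3.75).

Step 2 — sample covariance matrix, S[i,j] = (1/(n-1)) · Σ_k (x_{k,i} - mean_i) · (x_{k,j} - mean_j), divisor n-1 = 3:
  S[X,X] = ((3.25)·(3.25) + (-0.75)·(-0.75) + (-2.75)·(-2.75) + (0.25)·(0.25)) / 3 = 18.75/3 = 6.25
  S[X,Y] = ((3.25)·(-0.25) + (-0.75)·(-1.25) + (-2.75)·(-2.25) + (0.25)·(3.75)) / 3 = 7.25/3 = 2.4167
  S[Y,Y] = ((-0.25)·(-0.25) + (-1.25)·(-1.25) + (-2.25)·(-2.25) + (3.75)·(3.75)) / 3 = 20.75/3 = 6.9167
  S = [[6.25, 2.4167],
 [2.4167, 6.9167]].

Step 3 — invert S. det(S) = 6.25·6.9167 - (2.4167)² = 37.3889.
  S^{-1} = (1/det) · [[d, -b], [-b, a]] = [[0.185, -0.0646],
 [-0.0646, 0.1672]].

Step 4 — quadratic form (x̄ - mu_0)^T · S^{-1} · (x̄ - mu_0):
  S^{-1} · (x̄ - mu_0) = (0.3811, -0.6753),
  (x̄ - mu_0)^T · [...] = (0.75)·(0.3811) + (-3.75)·(-0.6753) = 2.8184.

Step 5 — scale by n: T² = 4 · 2.8184 = 11.2734.

T² ≈ 11.2734


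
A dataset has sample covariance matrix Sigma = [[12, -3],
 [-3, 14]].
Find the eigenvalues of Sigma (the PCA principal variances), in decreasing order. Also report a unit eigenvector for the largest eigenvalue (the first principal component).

Step 1 — characteristic polynomial of 2×2 Sigma:
  det(Sigma - λI) = λ² - trace · λ + det = 0.
  trace = 12 + 14 = 26, det = 12·14 - (-3)² = 159.
Step 2 — discriminant:
  Δ = trace² - 4·det = 676 - 636 = 40.
Step 3 — eigenvalues:
  λ = (trace ± √Δ)/2 = (26 ± 6.3246)/2,
  λ_1 = 16.1623,  λ_2 = 9.8377.

Step 4 — unit eigenvector for λ_1: solve (Sigma - λ_1 I)v = 0. First row:
  (12 - 16.1623)·v_x + (-3)·v_y = 0, i.e. (-4.1623)·v_x + (-3)·v_y = 0,
  so v ∝ (b, λ_1 - a) = (-3, 4.1623); multiply by -1 so the first entry is positive: u = (3, -4.1623).
  ||u|| = √((3)² + (-4.1623)²) = √(26.3246) ≈ 5.1307,
  v_1 = u/||u|| ≈ (0.5847, -0.8112) (||v_1|| = 1).

λ_1 = 16.1623,  λ_2 = 9.8377;  v_1 ≈ (0.5847, -0.8112)


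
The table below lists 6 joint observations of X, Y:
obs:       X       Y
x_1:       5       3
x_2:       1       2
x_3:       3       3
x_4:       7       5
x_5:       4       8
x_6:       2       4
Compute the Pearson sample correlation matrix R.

Step 1 — column means:
  mean(X) = (5 + 1 + 3 + 7 + 4 + 2) / 6 = 22/6 = 3.6667
  mean(Y) = (3 + 2 + 3 + 5 + 8 + 4) / 6 = 25/6 = 4.1667

Step 2 — sample variances and covariances s[i,j] = (1/(n-1)) · Σ_k (x_{k,i} - mean_i) · (x_{k,j} - mean_j), with n-1 = 5:
  s[X,X] = ((1.3333)·(1.3333) + (-2.6667)·(-2.6667) + (-0.6667)·(-0.6667) + (3.3333)·(3.3333) + (0.3333)·(0.3333) + (-1.6667)·(-1.6667)) / 5 = 23.3333/5 = 4.6667
  s[X,Y] = ((1.3333)·(-1.1667) + (-2.6667)·(-2.1667) + (-0.6667)·(-1.1667) + (3.3333)·(0.8333) + (0.3333)·(3.8333) + (-1.6667)·(-0.1667)) / 5 = 9.3333/5 = 1.8667
  s[Y,Y] = ((-1.1667)·(-1.1667) + (-2.1667)·(-2.1667) + (-1.1667)·(-1.1667) + (0.8333)·(0.8333) + (3.8333)·(3.8333) + (-0.1667)·(-0.1667)) / 5 = 22.8333/5 = 4.5667
  Sample standard deviations s_i = √(s[i,i]):
  s(X) = √(4.6667) = 2.1602
  s(Y) = √(4.5667) = 2.137

Step 3 — r_{ij} = s_{ij} / (s_i · s_j):
  r[X,X] = 1 (diagonal).
  r[X,Y] = 1.8667 / (2.1602 · 2.137) = 1.8667 / 4.6164 = 0.4044
  r[Y,Y] = 1 (diagonal).

R is symmetric with unit diagonal. Assembling:

R = [[1, 0.4044],
 [0.4044, 1]]


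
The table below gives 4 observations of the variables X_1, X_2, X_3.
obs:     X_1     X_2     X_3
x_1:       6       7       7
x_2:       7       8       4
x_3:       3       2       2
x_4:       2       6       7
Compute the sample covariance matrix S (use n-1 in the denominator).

Step 1 — column means:
  mean(X_1) = (6 + 7 + 3 + 2) / 4 = 18/4 = 4.5
  mean(X_2) = (7 + 8 + 2 + 6) / 4 = 23/4 = 5.75
  mean(X_3) = (7 + 4 + 2 + 7) / 4 = 20/4 = 5

Step 2 — sample covariance S[i,j] = (1/(n-1)) · Σ_k (x_{k,i} - mean_i) · (x_{k,j} - mean_j), with n-1 = 3.
  S[X_1,X_1] = ((1.5)·(1.5) + (2.5)·(2.5) + (-1.5)·(-1.5) + (-2.5)·(-2.5)) / 3 = 17/3 = 5.6667
  S[X_1,X_2] = ((1.5)·(1.25) + (2.5)·(2.25) + (-1.5)·(-3.75) + (-2.5)·(0.25)) / 3 = 12.5/3 = 4.1667
  S[X_1,X_3] = ((1.5)·(2) + (2.5)·(-1) + (-1.5)·(-3) + (-2.5)·(2)) / 3 = 0/3 = 0
  S[X_2,X_2] = ((1.25)·(1.25) + (2.25)·(2.25) + (-3.75)·(-3.75) + (0.25)·(0.25)) / 3 = 20.75/3 = 6.9167
  S[X_2,X_3] = ((1.25)·(2) + (2.25)·(-1) + (-3.75)·(-3) + (0.25)·(2)) / 3 = 12/3 = 4
  S[X_3,X_3] = ((2)·(2) + (-1)·(-1) + (-3)·(-3) + (2)·(2)) / 3 = 18/3 = 6

S is symmetric (S[j,i] = S[i,j]). Assembling:

S = [[5.6667, 4.1667, 0],
 [4.1667, 6.9167, 4],
 [0, 4, 6]]


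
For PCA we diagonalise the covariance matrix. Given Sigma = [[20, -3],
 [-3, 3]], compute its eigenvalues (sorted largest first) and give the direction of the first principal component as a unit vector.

Step 1 — characteristic polynomial of 2×2 Sigma:
  det(Sigma - λI) = λ² - trace · λ + det = 0.
  trace = 20 + 3 = 23, det = 20·3 - (-3)² = 51.
Step 2 — discriminant:
  Δ = trace² - 4·det = 529 - 204 = 325.
Step 3 — eigenvalues:
  λ = (trace ± √Δ)/2 = (23 ± 18.0278)/2,
  λ_1 = 20.5139,  λ_2 = 2.4861.

Step 4 — unit eigenvector for λ_1: solve (Sigma - λ_1 I)v = 0. First row:
  (20 - 20.5139)·v_x + (-3)·v_y = 0, i.e. (-0.5139)·v_x + (-3)·v_y = 0,
  so v ∝ (b, λ_1 - a) = (-3, 0.5139); multiply by -1 so the first entry is positive: u = (3, -0.5139).
  ||u|| = √((3)² + (-0.5139)²) = √(9.2641) ≈ 3.0437,
  v_1 = u/||u|| ≈ (0.9856, -0.1688) (||v_1|| = 1).

λ_1 = 20.5139,  λ_2 = 2.4861;  v_1 ≈ (0.9856, -0.1688)


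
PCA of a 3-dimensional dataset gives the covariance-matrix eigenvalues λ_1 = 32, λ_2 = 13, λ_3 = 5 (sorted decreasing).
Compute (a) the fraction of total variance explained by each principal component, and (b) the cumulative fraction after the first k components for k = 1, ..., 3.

Step 1 — total variance = trace(Sigma) = Σ λ_i = 32 + 13 + 5 = 50.

Step 2 — fraction explained by component i = λ_i / Σ λ:
  PC1: 32/50 = 0.64
  PC2: 13/50 = 0.26
  PC3: 5/50 = 0.1

Step 3 — cumulative fraction after k components = (λ_1 + ... + λ_k) / Σ λ:
  k = 1: 32/50 = 0.64
  k = 2: (32 + 13)/50 = 45/50 = 0.9
  k = 3: (32 + 13 + 5)/50 = 50/50 = 1

Summary (fraction, with percent):

explained: PC1 0.64 (64%), PC2 0.26 (26%), PC3 0.1 (10%);  cumulative: 0.64, 0.9, 1


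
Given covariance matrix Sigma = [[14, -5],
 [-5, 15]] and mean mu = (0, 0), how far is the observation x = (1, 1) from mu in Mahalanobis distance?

Step 1 — centre the observation: (x - mu) = (1, 1).

Step 2 — invert Sigma. det(Sigma) = 14·15 - (-5)² = 185.
  Sigma^{-1} = (1/det) · [[d, -b], [-b, a]] = [[0.0811, 0.027],
 [0.027, 0.0757]].

Step 3 — form the quadratic (x - mu)^T · Sigma^{-1} · (x - mu):
  Sigma^{-1} · (x - mu) = (0.1081, 0.1027).
  (x - mu)^T · [Sigma^{-1} · (x - mu)] = (1)·(0.1081) + (1)·(0.1027) = 0.2108.

Step 4 — take square root: d = √(0.2108) ≈ 0.4591.

d(x, mu) = √(0.2108) ≈ 0.4591


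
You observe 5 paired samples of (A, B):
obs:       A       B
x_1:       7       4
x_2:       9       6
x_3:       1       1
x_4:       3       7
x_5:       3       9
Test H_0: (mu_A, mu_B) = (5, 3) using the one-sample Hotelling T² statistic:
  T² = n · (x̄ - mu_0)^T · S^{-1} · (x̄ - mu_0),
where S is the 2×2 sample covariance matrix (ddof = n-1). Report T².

Step 1 — sample mean vector:
  mean(A) = (7 + 9 + 1 + 3 + 3) / 5 = 23/5 = 4.6
  mean(B) = (4 + 6 + 1 + 7 + 9) / 5 = 27/5 = 5.4
  x̄ = (4.6, 5.4),  deviation x̄ - mu_0 = (4.6, 5.4) - (5, 3) = (-0.4, 2.4).

Step 2 — sample covariance matrix, S[i,j] = (1/(n-1)) · Σ_k (x_{k,i} - mean_i) · (x_{k,j} - mean_j), divisor n-1 = 4:
  S[A,A] = ((2.4)·(2.4) + (4.4)·(4.4) + (-3.6)·(-3.6) + (-1.6)·(-1.6) + (-1.6)·(-1.6)) / 4 = 43.2/4 = 10.8
  S[A,B] = ((2.4)·(-1.4) + (4.4)·(0.6) + (-3.6)·(-4.4) + (-1.6)·(1.6) + (-1.6)·(3.6)) / 4 = 6.8/4 = 1.7
  S[B,B] = ((-1.4)·(-1.4) + (0.6)·(0.6) + (-4.4)·(-4.4) + (1.6)·(1.6) + (3.6)·(3.6)) / 4 = 37.2/4 = 9.3
  S = [[10.8, 1.7],
 [1.7, 9.3]].

Step 3 — invert S. det(S) = 10.8·9.3 - (1.7)² = 97.55.
  S^{-1} = (1/det) · [[d, -b], [-b, a]] = [[0.0953, -0.0174],
 [-0.0174, 0.1107]].

Step 4 — quadratic form (x̄ - mu_0)^T · S^{-1} · (x̄ - mu_0):
  S^{-1} · (x̄ - mu_0) = (-0.08, 0.2727),
  (x̄ - mu_0)^T · [...] = (-0.4)·(-0.08) + (2.4)·(0.2727) = 0.6864.

Step 5 — scale by n: T² = 5 · 0.6864 = 3.4321.

T² ≈ 3.4321


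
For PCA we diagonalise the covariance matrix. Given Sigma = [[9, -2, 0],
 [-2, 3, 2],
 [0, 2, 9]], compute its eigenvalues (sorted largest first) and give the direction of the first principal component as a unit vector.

Step 1 — characteristic polynomial p(λ) = det(λI - Sigma) = λ³ - tr·λ² + c_1·λ - det, where tr = trace, c_1 = sum of the principal 2×2 minors, det = det(Sigma):
  tr = 9 + 3 + 9 = 21,
  c_1 = (9·3 - (-2)²) + (9·9 - (0)²) + (3·9 - (2)²) = 23 + 81 + 23 = 127,
  det = 9·(3·9 - (2)²) - (-2)·((-2)·9 - (2)·(0)) + (0)·((-2)·(2) - 3·(0)) = 9·(23) - (-2)·(-18) + (0)·(-4) = 171.
  So p(λ) = λ³ - 21λ² + 127λ - 171.
Step 2 — look for an integer root (rational root theorem: any rational root is an integer divisor of 171). Testing λ = 9:
  p(9) = 729 - 1701 + 1143 - 171 = 0  ✓
  Dividing out (λ - 9): p(λ) = (λ - 9)(λ² - 12λ + 19).
Step 3 — remaining eigenvalues from the quadratic λ² - 12λ + 19 = 0:
  Δ = 12² - 4·19 = 144 - 76 = 68,  λ = (12 ± √68)/2 = (12 ± 8.2462)/2 ≈ 10.1231 or 1.8769.
  Sorted: λ_1 = 10.1231,  λ_2 = 9,  λ_3 = 1.8769  (check: sum = 21 = tr ✓).

Step 4 — unit eigenvector for λ_1 ≈ 10.1231: v spans the null space of (Sigma - λ_1 I), whose rows are
  r_1 = (-1.1231, -2, 0),  r_2 = (-2, -7.1231, 2),  r_3 = (0, 2, -1.1231).
  v is orthogonal to every row, so take v ∝ r_1 × r_2 = ((-2)·(2) - (0)·(-7.1231), (0)·(-2) - (-1.1231)·(2), (-1.1231)·(-7.1231) - (-2)·(-2)) ≈ (-4, 2.2462, 4).
  Rescale (multiply by -1 so the first nonzero entry is positive): u = (4, -2.2462, -4).
  ||u|| = √((4)² + (-2.2462)² + (-4)²) = √(37.0455) ≈ 6.0865,  v_1 = u/||u|| ≈ (0.6572, -0.369, -0.6572) (||v_1|| = 1).

λ_1 = 10.1231,  λ_2 = 9,  λ_3 = 1.8769;  v_1 ≈ (0.6572, -0.369, -0.6572)


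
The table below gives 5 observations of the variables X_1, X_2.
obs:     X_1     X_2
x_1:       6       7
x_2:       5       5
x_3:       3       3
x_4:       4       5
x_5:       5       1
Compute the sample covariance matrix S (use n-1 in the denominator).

Step 1 — column means:
  mean(X_1) = (6 + 5 + 3 + 4 + 5) / 5 = 23/5 = 4.6
  mean(X_2) = (7 + 5 + 3 + 5 + 1) / 5 = 21/5 = 4.2

Step 2 — sample covariance S[i,j] = (1/(n-1)) · Σ_k (x_{k,i} - mean_i) · (x_{k,j} - mean_j), with n-1 = 4.
  S[X_1,X_1] = ((1.4)·(1.4) + (0.4)·(0.4) + (-1.6)·(-1.6) + (-0.6)·(-0.6) + (0.4)·(0.4)) / 4 = 5.2/4 = 1.3
  S[X_1,X_2] = ((1.4)·(2.8) + (0.4)·(0.8) + (-1.6)·(-1.2) + (-0.6)·(0.8) + (0.4)·(-3.2)) / 4 = 4.4/4 = 1.1
  S[X_2,X_2] = ((2.8)·(2.8) + (0.8)·(0.8) + (-1.2)·(-1.2) + (0.8)·(0.8) + (-3.2)·(-3.2)) / 4 = 20.8/4 = 5.2

S is symmetric (S[j,i] = S[i,j]). Assembling:

S = [[1.3, 1.1],
 [1.1, 5.2]]


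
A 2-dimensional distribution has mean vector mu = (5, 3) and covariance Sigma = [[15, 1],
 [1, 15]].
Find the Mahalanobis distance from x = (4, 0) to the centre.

Step 1 — centre the observation: (x - mu) = (-1, -3).

Step 2 — invert Sigma. det(Sigma) = 15·15 - (1)² = 224.
  Sigma^{-1} = (1/det) · [[d, -b], [-b, a]] = [[0.067, -0.0045],
 [-0.0045, 0.067]].

Step 3 — form the quadratic (x - mu)^T · Sigma^{-1} · (x - mu):
  Sigma^{-1} · (x - mu) = (-0.0536, -0.1964).
  (x - mu)^T · [Sigma^{-1} · (x - mu)] = (-1)·(-0.0536) + (-3)·(-0.1964) = 0.6429.

Step 4 — take square root: d = √(0.6429) ≈ 0.8018.

d(x, mu) = √(0.6429) ≈ 0.8018


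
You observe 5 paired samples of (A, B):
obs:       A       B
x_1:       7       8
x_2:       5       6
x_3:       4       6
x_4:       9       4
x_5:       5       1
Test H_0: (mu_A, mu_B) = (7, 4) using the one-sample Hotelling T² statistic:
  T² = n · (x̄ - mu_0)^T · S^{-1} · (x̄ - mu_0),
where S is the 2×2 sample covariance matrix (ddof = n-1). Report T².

Step 1 — sample mean vector:
  mean(A) = (7 + 5 + 4 + 9 + 5) / 5 = 30/5 = 6
  mean(B) = (8 + 6 + 6 + 4 + 1) / 5 = 25/5 = 5
  x̄ = (6, 5),  deviation x̄ - mu_0 = (6, 5) - (7, 4) = (-1, 1).

Step 2 — sample covariance matrix, S[i,j] = (1/(n-1)) · Σ_k (x_{k,i} - mean_i) · (x_{k,j} - mean_j), divisor n-1 = 4:
  S[A,A] = ((1)·(1) + (-1)·(-1) + (-2)·(-2) + (3)·(3) + (-1)·(-1)) / 4 = 16/4 = 4
  S[A,B] = ((1)·(3) + (-1)·(1) + (-2)·(1) + (3)·(-1) + (-1)·(-4)) / 4 = 1/4 = 0.25
  S[B,B] = ((3)·(3) + (1)·(1) + (1)·(1) + (-1)·(-1) + (-4)·(-4)) / 4 = 28/4 = 7
  S = [[4, 0.25],
 [0.25, 7]].

Step 3 — invert S. det(S) = 4·7 - (0.25)² = 27.9375.
  S^{-1} = (1/det) · [[d, -b], [-b, a]] = [[0.2506, -0.0089],
 [-0.0089, 0.1432]].

Step 4 — quadratic form (x̄ - mu_0)^T · S^{-1} · (x̄ - mu_0):
  S^{-1} · (x̄ - mu_0) = (-0.2595, 0.1521),
  (x̄ - mu_0)^T · [...] = (-1)·(-0.2595) + (1)·(0.1521) = 0.4116.

Step 5 — scale by n: T² = 5 · 0.4116 = 2.0582.

T² ≈ 2.0582


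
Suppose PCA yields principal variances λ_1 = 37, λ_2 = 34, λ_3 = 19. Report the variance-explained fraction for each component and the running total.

Step 1 — total variance = trace(Sigma) = Σ λ_i = 37 + 34 + 19 = 90.

Step 2 — fraction explained by component i = λ_i / Σ λ:
  PC1: 37/90 = 0.4111
  PC2: 34/90 = 0.3778
  PC3: 19/90 = 0.2111

Step 3 — cumulative fraction after k components = (λ_1 + ... + λ_k) / Σ λ:
  k = 1: 37/90 = 0.4111
  k = 2: (37 + 34)/90 = 71/90 = 0.7889
  k = 3: (37 + 34 + 19)/90 = 90/90 = 1

Summary (fraction, with percent):

explained: PC1 0.4111 (41.11%), PC2 0.3778 (37.78%), PC3 0.2111 (21.11%);  cumulative: 0.4111, 0.7889, 1


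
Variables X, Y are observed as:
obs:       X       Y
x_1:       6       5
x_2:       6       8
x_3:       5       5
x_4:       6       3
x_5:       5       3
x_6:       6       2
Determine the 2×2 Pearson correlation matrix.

Step 1 — column means:
  mean(X) = (6 + 6 + 5 + 6 + 5 + 6) / 6 = 34/6 = 5.6667
  mean(Y) = (5 + 8 + 5 + 3 + 3 + 2) / 6 = 26/6 = 4.3333

Step 2 — sample variances and covariances s[i,j] = (1/(n-1)) · Σ_k (x_{k,i} - mean_i) · (x_{k,j} - mean_j), with n-1 = 5:
  s[X,X] = ((0.3333)·(0.3333) + (0.3333)·(0.3333) + (-0.6667)·(-0.6667) + (0.3333)·(0.3333) + (-0.6667)·(-0.6667) + (0.3333)·(0.3333)) / 5 = 1.3333/5 = 0.2667
  s[X,Y] = ((0.3333)·(0.6667) + (0.3333)·(3.6667) + (-0.6667)·(0.6667) + (0.3333)·(-1.3333) + (-0.6667)·(-1.3333) + (0.3333)·(-2.3333)) / 5 = 0.6667/5 = 0.1333
  s[Y,Y] = ((0.6667)·(0.6667) + (3.6667)·(3.6667) + (0.6667)·(0.6667) + (-1.3333)·(-1.3333) + (-1.3333)·(-1.3333) + (-2.3333)·(-2.3333)) / 5 = 23.3333/5 = 4.6667
  Sample standard deviations s_i = √(s[i,i]):
  s(X) = √(0.2667) = 0.5164
  s(Y) = √(4.6667) = 2.1602

Step 3 — r_{ij} = s_{ij} / (s_i · s_j):
  r[X,X] = 1 (diagonal).
  r[X,Y] = 0.1333 / (0.5164 · 2.1602) = 0.1333 / 1.1155 = 0.1195
  r[Y,Y] = 1 (diagonal).

R is symmetric with unit diagonal. Assembling:

R = [[1, 0.1195],
 [0.1195, 1]]


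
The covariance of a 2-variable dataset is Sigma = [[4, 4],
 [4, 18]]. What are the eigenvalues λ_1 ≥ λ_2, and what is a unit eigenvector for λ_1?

Step 1 — characteristic polynomial of 2×2 Sigma:
  det(Sigma - λI) = λ² - trace · λ + det = 0.
  trace = 4 + 18 = 22, det = 4·18 - (4)² = 56.
Step 2 — discriminant:
  Δ = trace² - 4·det = 484 - 224 = 260.
Step 3 — eigenvalues:
  λ = (trace ± √Δ)/2 = (22 ± 16.1245)/2,
  λ_1 = 19.0623,  λ_2 = 2.9377.

Step 4 — unit eigenvector for λ_1: solve (Sigma - λ_1 I)v = 0. First row:
  (4 - 19.0623)·v_x + (4)·v_y = 0, i.e. (-15.0623)·v_x + (4)·v_y = 0,
  so v ∝ (b, λ_1 - a) = (4, 15.0623) = u.
  ||u|| = √((4)² + (15.0623)²) = √(242.8716) ≈ 15.5843,
  v_1 = u/||u|| ≈ (0.2567, 0.9665) (||v_1|| = 1).

λ_1 = 19.0623,  λ_2 = 2.9377;  v_1 ≈ (0.2567, 0.9665)


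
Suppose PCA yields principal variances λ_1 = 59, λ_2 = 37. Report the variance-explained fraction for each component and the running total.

Step 1 — total variance = trace(Sigma) = Σ λ_i = 59 + 37 = 96.

Step 2 — fraction explained by component i = λ_i / Σ λ:
  PC1: 59/96 = 0.6146
  PC2: 37/96 = 0.3854

Step 3 — cumulative fraction after k components = (λ_1 + ... + λ_k) / Σ λ:
  k = 1: 59/96 = 0.6146
  k = 2: (59 + 37)/96 = 96/96 = 1

Summary (fraction, with percent):

explained: PC1 0.6146 (61.46%), PC2 0.3854 (38.54%);  cumulative: 0.6146, 1


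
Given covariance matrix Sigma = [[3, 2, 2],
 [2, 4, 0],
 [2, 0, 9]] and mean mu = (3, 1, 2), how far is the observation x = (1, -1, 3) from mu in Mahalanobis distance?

Step 1 — centre the observation: (x - mu) = (-2, -2, 1).

Step 2 — invert Sigma (cofactor / det for 3×3, or solve directly):
  Sigma^{-1} = [[0.6429, -0.3214, -0.1429],
 [-0.3214, 0.4107, 0.0714],
 [-0.1429, 0.0714, 0.1429]].

Step 3 — form the quadratic (x - mu)^T · Sigma^{-1} · (x - mu):
  Sigma^{-1} · (x - mu) = (-0.7857, -0.1071, 0.2857).
  (x - mu)^T · [Sigma^{-1} · (x - mu)] = (-2)·(-0.7857) + (-2)·(-0.1071) + (1)·(0.2857) = 2.0714.

Step 4 — take square root: d = √(2.0714) ≈ 1.4392.

d(x, mu) = √(2.0714) ≈ 1.4392


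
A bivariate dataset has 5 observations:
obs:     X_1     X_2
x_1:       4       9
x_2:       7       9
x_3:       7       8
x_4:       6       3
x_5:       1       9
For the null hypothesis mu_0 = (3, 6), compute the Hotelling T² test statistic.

Step 1 — sample mean vector:
  mean(X_1) = (4 + 7 + 7 + 6 + 1) / 5 = 25/5 = 5
  mean(X_2) = (9 + 9 + 8 + 3 + 9) / 5 = 38/5 = 7.6
  x̄ = (5, 7.6),  deviation x̄ - mu_0 = (5, 7.6) - (3, 6) = (2, 1.6).

Step 2 — sample covariance matrix, S[i,j] = (1/(n-1)) · Σ_k (x_{k,i} - mean_i) · (x_{k,j} - mean_j), divisor n-1 = 4:
  S[X_1,X_1] = ((-1)·(-1) + (2)·(2) + (2)·(2) + (1)·(1) + (-4)·(-4)) / 4 = 26/4 = 6.5
  S[X_1,X_2] = ((-1)·(1.4) + (2)·(1.4) + (2)·(0.4) + (1)·(-4.6) + (-4)·(1.4)) / 4 = -8/4 = -2
  S[X_2,X_2] = ((1.4)·(1.4) + (1.4)·(1.4) + (0.4)·(0.4) + (-4.6)·(-4.6) + (1.4)·(1.4)) / 4 = 27.2/4 = 6.8
  S = [[6.5, -2],
 [-2, 6.8]].

Step 3 — invert S. det(S) = 6.5·6.8 - (-2)² = 40.2.
  S^{-1} = (1/det) · [[d, -b], [-b, a]] = [[0.1692, 0.0498],
 [0.0498, 0.1617]].

Step 4 — quadratic form (x̄ - mu_0)^T · S^{-1} · (x̄ - mu_0):
  S^{-1} · (x̄ - mu_0) = (0.4179, 0.3582),
  (x̄ - mu_0)^T · [...] = (2)·(0.4179) + (1.6)·(0.3582) = 1.409.

Step 5 — scale by n: T² = 5 · 1.409 = 7.0448.

T² ≈ 7.0448


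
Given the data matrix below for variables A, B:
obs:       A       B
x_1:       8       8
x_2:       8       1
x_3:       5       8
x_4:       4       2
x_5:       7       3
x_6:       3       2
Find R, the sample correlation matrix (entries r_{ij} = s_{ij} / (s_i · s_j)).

Step 1 — column means:
  mean(A) = (8 + 8 + 5 + 4 + 7 + 3) / 6 = 35/6 = 5.8333
  mean(B) = (8 + 1 + 8 + 2 + 3 + 2) / 6 = 24/6 = 4

Step 2 — sample variances and covariances s[i,j] = (1/(n-1)) · Σ_k (x_{k,i} - mean_i) · (x_{k,j} - mean_j), with n-1 = 5:
  s[A,A] = ((2.1667)·(2.1667) + (2.1667)·(2.1667) + (-0.8333)·(-0.8333) + (-1.8333)·(-1.8333) + (1.1667)·(1.1667) + (-2.8333)·(-2.8333)) / 5 = 22.8333/5 = 4.5667
  s[A,B] = ((2.1667)·(4) + (2.1667)·(-3) + (-0.8333)·(4) + (-1.8333)·(-2) + (1.1667)·(-1) + (-2.8333)·(-2)) / 5 = 7/5 = 1.4
  s[B,B] = ((4)·(4) + (-3)·(-3) + (4)·(4) + (-2)·(-2) + (-1)·(-1) + (-2)·(-2)) / 5 = 50/5 = 10
  Sample standard deviations s_i = √(s[i,i]):
  s(A) = √(4.5667) = 2.137
  s(B) = √(10) = 3.1623

Step 3 — r_{ij} = s_{ij} / (s_i · s_j):
  r[A,A] = 1 (diagonal).
  r[A,B] = 1.4 / (2.137 · 3.1623) = 1.4 / 6.7577 = 0.2072
  r[B,B] = 1 (diagonal).

R is symmetric with unit diagonal. Assembling:

R = [[1, 0.2072],
 [0.2072, 1]]


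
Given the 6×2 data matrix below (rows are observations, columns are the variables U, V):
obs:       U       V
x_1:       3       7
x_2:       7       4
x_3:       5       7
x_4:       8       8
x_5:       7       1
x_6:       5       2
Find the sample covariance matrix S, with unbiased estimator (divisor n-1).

Step 1 — column means:
  mean(U) = (3 + 7 + 5 + 8 + 7 + 5) / 6 = 35/6 = 5.8333
  mean(V) = (7 + 4 + 7 + 8 + 1 + 2) / 6 = 29/6 = 4.8333

Step 2 — sample covariance S[i,j] = (1/(n-1)) · Σ_k (x_{k,i} - mean_i) · (x_{k,j} - mean_j), with n-1 = 5.
  S[U,U] = ((-2.8333)·(-2.8333) + (1.1667)·(1.1667) + (-0.8333)·(-0.8333) + (2.1667)·(2.1667) + (1.1667)·(1.1667) + (-0.8333)·(-0.8333)) / 5 = 16.8333/5 = 3.3667
  S[U,V] = ((-2.8333)·(2.1667) + (1.1667)·(-0.8333) + (-0.8333)·(2.1667) + (2.1667)·(3.1667) + (1.1667)·(-3.8333) + (-0.8333)·(-2.8333)) / 5 = -4.1667/5 = -0.8333
  S[V,V] = ((2.1667)·(2.1667) + (-0.8333)·(-0.8333) + (2.1667)·(2.1667) + (3.1667)·(3.1667) + (-3.8333)·(-3.8333) + (-2.8333)·(-2.8333)) / 5 = 42.8333/5 = 8.5667

S is symmetric (S[j,i] = S[i,j]). Assembling:

S = [[3.3667, -0.8333],
 [-0.8333, 8.5667]]
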